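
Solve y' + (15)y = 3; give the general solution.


P(x) = 15, Q(x) = 3; integrating factor μ = e^(15x).
(μ y)' = 3e^(15x) ⇒ μ y = (1/5)e^(15x) + C.
Divide by μ: y = 1/5 + Ce^(-15x).


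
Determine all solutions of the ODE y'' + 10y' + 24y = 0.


Characteristic equation: r² + 10r + 24 = 0.
Factor: (r + 4)(r + 6) = 0 ⇒ r = -4, -6 (distinct real).
General solution: y = C₁e^(-4x) + C₂e^(-6x).


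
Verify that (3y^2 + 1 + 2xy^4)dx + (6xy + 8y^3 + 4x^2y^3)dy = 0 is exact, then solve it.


Check exactness: ∂M/∂y = 6y + 8xy^3 and ∂N/∂x = 6y + 8xy^3; equal, so the equation is exact.
Integrate M with respect to x (treating y as constant): ∫M dx = 3xy^2 + x + x^2y^4 + h(y).
Differentiate w.r.t. y and set equal to N: the x-dependent terms already match, leaving h'(y) = 8y^3. Integrate: h(y) = 2y^4.
So F(x,y) = 3xy^2 + 2y^4 + x + x^2y^4.
General solution: 3xy^2 + 2y^4 + x + x^2y^4 = C.


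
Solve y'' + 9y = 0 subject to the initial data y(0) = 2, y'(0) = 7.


Characteristic roots of r² + 9 = 0 are ±3i, so y = C₁cos(3x) + C₂sin(3x).
Apply y(0) = 2: C₁ = 2. Differentiate and apply y'(0) = 7: 3·C₂ = 7, so C₂ = 7/3.
Particular solution: y = 2cos(3x) + (7/3)sin(3x).


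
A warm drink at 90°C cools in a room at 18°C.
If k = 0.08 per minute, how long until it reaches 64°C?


From T(t) = T_a + (T₀ - T_a)e^(-kt), set T(t) = 64:
(64 - 18) / (90 - 18) = e^(-0.08t), so t = -ln(0.639)/0.08 ≈ 5.6 minutes.


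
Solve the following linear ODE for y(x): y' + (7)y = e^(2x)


P(x) = 7 ⇒ μ = e^(7x).
(μ y)' = e^(9x) ⇒ μ y = e^(9x)/9 + C.
Divide by μ: y = (1/9)e^(2x) + Ce^(-7x).


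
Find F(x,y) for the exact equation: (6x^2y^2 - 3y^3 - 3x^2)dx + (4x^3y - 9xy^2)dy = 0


Check exactness: ∂M/∂y = 12x^2y - 9y^2 and ∂N/∂x = 12x^2y - 9y^2; equal, so the equation is exact.
Integrate M with respect to x (treating y as constant): ∫M dx = 2x^3y^2 - 3xy^3 - x^3 + h(y).
Differentiate w.r.t. y and set equal to N: all terms match, so h'(y) = 0 and h is a constant absorbed into C.
General solution: 2x^3y^2 - 3xy^3 - x^3 = C.


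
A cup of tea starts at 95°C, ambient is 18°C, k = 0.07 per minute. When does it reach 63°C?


From T(t) = T_a + (T₀ - T_a)e^(-kt), set T(t) = 63:
(63 - 18) / (95 - 18) = e^(-0.07t), so t = -ln(0.584)/0.07 ≈ 7.7 minutes.


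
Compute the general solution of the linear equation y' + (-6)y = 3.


P(x) = -6 ⇒ μ = e^(-6x).
(μ y)' = 3e^(-6x) ⇒ μ y = -(1/2)e^(-6x) + C.
Divide by μ: y = -1/2 + Ce^(6x).


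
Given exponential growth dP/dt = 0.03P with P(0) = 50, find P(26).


The ODE dP/dt = 0.03P has solution P(t) = P(0)e^(0.03t).
Substitute P(0) = 50 and t = 26: P(26) = 50 e^(0.78) ≈ 109.


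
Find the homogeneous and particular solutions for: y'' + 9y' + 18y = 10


Characteristic roots of r² + 9r + 18 = 0 are -6, -3.
y_h = C₁e^(-6x) + C₂e^(-3x).
Constant forcing; try y_p = A. Then 18A = 10 ⇒ A = 5/9.
General solution: y = C₁e^(-6x) + C₂e^(-3x) + 5/9.


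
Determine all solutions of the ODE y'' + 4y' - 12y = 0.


Characteristic equation: r² + 4r - 12 = 0.
Factor: (r - 2)(r + 6) = 0 ⇒ r = 2, -6 (distinct real).
General solution: y = C₁e^(2x) + C₂e^(-6x).


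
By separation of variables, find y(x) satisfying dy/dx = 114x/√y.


Separate: √y dy = 114x dx.
Integrate: (2/3)y^(3/2) = 57x² + C.


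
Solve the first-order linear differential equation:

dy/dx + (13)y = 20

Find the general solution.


P(x) = 13, Q(x) = 20; integrating factor μ = e^(13x).
(μ y)' = 20e^(13x) ⇒ μ y = (20/13)e^(13x) + C.
Divide by μ: y = 20/13 + Ce^(-13x).


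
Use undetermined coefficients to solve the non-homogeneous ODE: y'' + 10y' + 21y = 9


Characteristic roots of r² + 10r + 21 = 0 are -7, -3.
y_h = C₁e^(-7x) + C₂e^(-3x).
Constant forcing; try y_p = A. Then 21A = 9 ⇒ A = 3/7.
General solution: y = C₁e^(-7x) + C₂e^(-3x) + 3/7.


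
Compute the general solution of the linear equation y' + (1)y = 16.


P(x) = 1, Q(x) = 16; integrating factor μ = e^(x).
(μ y)' = 16e^(x) ⇒ μ y = 16e^(x) + C.
Divide by μ: y = 16 + Ce^(-x).


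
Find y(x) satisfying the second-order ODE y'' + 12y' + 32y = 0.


Characteristic equation: r² + 12r + 32 = 0.
Factor: (r + 8)(r + 4) = 0 ⇒ r = -8, -4 (distinct real).
General solution: y = C₁e^(-8x) + C₂e^(-4x).


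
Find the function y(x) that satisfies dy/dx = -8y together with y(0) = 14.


General solution of y' = -8y is y = Ce^(-8x).
Apply y(0) = 14: C = 14.
Particular solution: y = 14e^(-8x).


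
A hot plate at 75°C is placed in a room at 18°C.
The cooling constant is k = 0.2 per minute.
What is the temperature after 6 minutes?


Newton's law: dT/dt = -k(T - T_a) has solution T(t) = T_a + (T₀ - T_a)e^(-kt).
Plug in T_a = 18, T₀ = 75, k = 0.2, t = 6: T(6) = 18 + (57)e^(-1.20) ≈ 35.2°C.


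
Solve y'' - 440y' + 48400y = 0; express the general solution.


Characteristic equation: r² - 440r + 48400 = 0, i.e. (r - 220)² = 0.
Repeated root r = 220; include an x factor for the second linearly independent solution.
General solution: y = (C₁ + C₂x)e^(220x).


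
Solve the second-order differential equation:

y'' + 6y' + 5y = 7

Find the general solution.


Characteristic roots of r² + 6r + 5 = 0 are -1, -5.
y_h = C₁e^(-x) + C₂e^(-5x).
Constant forcing; try y_p = A. Then 5A = 7 ⇒ A = 7/5.
General solution: y = C₁e^(-x) + C₂e^(-5x) + 7/5.


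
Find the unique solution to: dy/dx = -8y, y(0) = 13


General solution of y' = -8y is y = Ce^(-8x).
Apply y(0) = 13: C = 13.
Particular solution: y = 13e^(-8x).


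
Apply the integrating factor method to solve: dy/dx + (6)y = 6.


P(x) = 6, Q(x) = 6; integrating factor μ = e^(6x).
(μ y)' = 6e^(6x) ⇒ μ y = e^(6x) + C.
Divide by μ: y = 1 + Ce^(-6x).


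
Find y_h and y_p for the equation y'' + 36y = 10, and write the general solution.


Homogeneous part: r² + 36 = 0 ⇒ r = ±6i, so y_h = C₁cos(6x) + C₂sin(6x).
Try constant y_p = A; plug in: 36A = 10 ⇒ A = 5/18.
General solution: y = C₁cos(6x) + C₂sin(6x) + 5/18.


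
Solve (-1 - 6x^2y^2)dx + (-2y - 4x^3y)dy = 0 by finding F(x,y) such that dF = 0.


Check exactness: ∂M/∂y = -12x^2y and ∂N/∂x = -12x^2y; equal, so the equation is exact.
Integrate M with respect to x (treating y as constant): ∫M dx = -x - 2x^3y^2 + h(y).
Differentiate w.r.t. y and set equal to N: the x-dependent terms already match, leaving h'(y) = -2y. Integrate: h(y) = -y^2.
So F(x,y) = -x - y^2 - 2x^3y^2.
General solution: -x - y^2 - 2x^3y^2 = C.


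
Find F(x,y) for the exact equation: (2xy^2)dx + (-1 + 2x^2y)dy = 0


Check exactness: ∂M/∂y = 4xy and ∂N/∂x = 4xy; equal, so the equation is exact.
Integrate M with respect to x (treating y as constant): ∫M dx = x^2y^2 + h(y).
Differentiate w.r.t. y and set equal to N: the x-dependent terms already match, leaving h'(y) = -1. Integrate: h(y) = -y.
So F(x,y) = -y + x^2y^2.
General solution: -y + x^2y^2 = C.


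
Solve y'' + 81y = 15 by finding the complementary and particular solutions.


Homogeneous part: r² + 81 = 0 ⇒ r = ±9i, so y_h = C₁cos(9x) + C₂sin(9x).
Try constant y_p = A; plug in: 81A = 15 ⇒ A = 5/27.
General solution: y = C₁cos(9x) + C₂sin(9x) + 5/27.


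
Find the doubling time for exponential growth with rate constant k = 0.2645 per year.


Exponential growth: P(t) = P₀ e^(0.2645t). Set P(t)/P₀ = 2: e^(0.2645t) = 2.
Solve: t = ln(2)/0.2645 ≈ 2.62 years.


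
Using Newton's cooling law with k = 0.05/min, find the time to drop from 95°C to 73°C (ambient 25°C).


From T(t) = T_a + (T₀ - T_a)e^(-kt), set T(t) = 73:
(73 - 25) / (95 - 25) = e^(-0.05t), so t = -ln(0.686)/0.05 ≈ 7.5 minutes.


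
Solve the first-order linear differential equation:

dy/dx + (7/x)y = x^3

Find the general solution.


P(x) = 7/x ⇒ μ = x^7.
(x^7 y)' = x^7·x^3 = x^10.
Integrate: x^7 y = x^11/(11) + C.
Solve for y: y = (1/11)x^4 + C/x^7.


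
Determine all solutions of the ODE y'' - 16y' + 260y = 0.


Characteristic equation: r² - 16r + 260 = 0.
Discriminant is negative; roots r = 8 ± 14i (complex conjugate pair).
General solution uses e^(α x)(C₁ cos(β x) + C₂ sin(β x)): y = e^(8x)(C₁cos(14x) + C₂sin(14x)).


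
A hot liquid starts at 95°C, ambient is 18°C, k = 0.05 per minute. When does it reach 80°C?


From T(t) = T_a + (T₀ - T_a)e^(-kt), set T(t) = 80:
(80 - 18) / (95 - 18) = e^(-0.05t), so t = -ln(0.805)/0.05 ≈ 4.3 minutes.


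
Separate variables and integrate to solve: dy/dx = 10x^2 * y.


Separate variables: dy/y = 10x^2 dx.
Integrate: ln|y| = (10/3)x^3 + C₀.
Exponentiate: y = Ce^((10/3)x^3).


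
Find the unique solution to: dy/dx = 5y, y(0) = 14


General solution of y' = 5y is y = Ce^(5x).
Apply y(0) = 14: C = 14.
Particular solution: y = 14e^(5x).


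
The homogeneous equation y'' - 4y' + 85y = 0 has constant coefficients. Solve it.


Characteristic equation: r² - 4r + 85 = 0.
Discriminant is negative; roots r = 2 ± 9i (complex conjugate pair).
General solution uses e^(α x)(C₁ cos(β x) + C₂ sin(β x)): y = e^(2x)(C₁cos(9x) + C₂sin(9x)).


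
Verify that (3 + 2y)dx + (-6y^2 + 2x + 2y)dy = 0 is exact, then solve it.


Check exactness: ∂M/∂y = 2 and ∂N/∂x = 2; equal, so the equation is exact.
Integrate M with respect to x (treating y as constant): ∫M dx = 3x + 2xy + h(y).
Differentiate w.r.t. y and set equal to N: the x-dependent terms already match, leaving h'(y) = -6y^2 + 2y. Integrate: h(y) = -2y^3 + y^2.
So F(x,y) = 3x - 2y^3 + 2xy + y^2.
General solution: 3x - 2y^3 + 2xy + y^2 = C.


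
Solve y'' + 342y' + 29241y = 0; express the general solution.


Characteristic equation: r² + 342r + 29241 = 0, i.e. (r + 171)² = 0.
Repeated root r = -171; include an x factor for the second linearly independent solution.
General solution: y = (C₁ + C₂x)e^(-171x).


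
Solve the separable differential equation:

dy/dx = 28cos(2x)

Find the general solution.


g(y) = 1, so integrate directly: y = ∫ 28cos(2x) dx = 14sin(2x) + C.


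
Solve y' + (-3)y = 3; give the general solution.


P(x) = -3 ⇒ μ = e^(-3x).
(μ y)' = 3e^(-3x) ⇒ μ y = -e^(-3x) + C.
Divide by μ: y = -1 + Ce^(3x).


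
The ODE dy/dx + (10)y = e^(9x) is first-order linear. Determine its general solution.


P(x) = 10 ⇒ μ = e^(10x).
(μ y)' = e^(19x) ⇒ μ y = e^(19x)/19 + C.
Divide by μ: y = (1/19)e^(9x) + Ce^(-10x).


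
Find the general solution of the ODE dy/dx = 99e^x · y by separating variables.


Separate variables: dy/y = 99e^x dx.
Integrate: ln|y| = 99e^x + C₀.
Exponentiate: y = Ce^(99e^x).


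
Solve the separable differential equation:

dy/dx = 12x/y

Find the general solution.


Separate variables: y dy = 12x dx.
Integrate both sides: y²/2 = 6x^2 + C₀.
Multiply by 2: y² = 12x^2 + C.


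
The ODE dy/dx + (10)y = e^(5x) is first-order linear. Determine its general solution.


P(x) = 10 ⇒ μ = e^(10x).
(μ y)' = e^(15x) ⇒ μ y = e^(15x)/15 + C.
Divide by μ: y = (1/15)e^(5x) + Ce^(-10x).


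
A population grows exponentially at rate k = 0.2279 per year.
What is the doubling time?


Exponential growth: P(t) = P₀ e^(0.2279t). Set P(t)/P₀ = 2: e^(0.2279t) = 2.
Solve: t = ln(2)/0.2279 ≈ 3.04 years.


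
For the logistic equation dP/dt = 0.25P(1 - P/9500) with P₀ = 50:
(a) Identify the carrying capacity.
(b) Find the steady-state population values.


Logistic ODE dP/dt = 0.25P(1 - P/9500) has equilibria where dP/dt = 0, i.e. P = 0 or P = 9500.
The coefficient (1 - P/K) = 0 when P = K, identifying K = 9500 as the carrying capacity.
(a) K = 9500; (b) equilibria P = 0 and P = 9500.


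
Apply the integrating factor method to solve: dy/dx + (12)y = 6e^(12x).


P(x) = 12 ⇒ μ = e^(12x).
(μ y)' = 6e^(24x) ⇒ μ y = (6/24)e^(24x) + C.
Divide by μ: y = (1/4)e^(12x) + Ce^(-12x).


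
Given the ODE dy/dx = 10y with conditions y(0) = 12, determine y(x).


General solution of y' = 10y is y = Ce^(10x).
Apply y(0) = 12: C = 12.
Particular solution: y = 12e^(10x).


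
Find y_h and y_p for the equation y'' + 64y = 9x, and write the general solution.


Homogeneous: r² + 64 = 0 ⇒ r = ±8i, y_h = C₁cos(8x) + C₂sin(8x).
Polynomial forcing; try y_p = Ax + B. Then y_p'' + 64 y_p = 64(Ax + B) = 9x, so B = 0 and A = 9/64.
General solution: y = C₁cos(8x) + C₂sin(8x) + (9/64)x.


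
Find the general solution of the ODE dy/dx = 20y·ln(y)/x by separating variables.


Separate: dy/[y ln(y)] = 20 dx/x.
Substitute u = ln(y): du/u = 20 dx/x.
Integrate: ln|ln(y)| = 20ln|x| + C₀, hence ln(y) = C·x^20.


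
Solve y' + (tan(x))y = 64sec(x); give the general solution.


P(x) = tan(x) ⇒ μ = e^(∫tan(x)dx) = sec(x).
(sec(x) y)' = 64sec²(x) ⇒ sec(x) y = 64tan(x) + C.
Multiply by cos(x): y = 64sin(x) + C·cos(x).


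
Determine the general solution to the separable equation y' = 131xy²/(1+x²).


Separate: dy/y² = 131x/(1+x²) dx.
Integrate LHS: ∫ dy/y² = -1/y.
Integrate RHS via u = 1+x²: (131/2)ln(1+x²) + C.
Result: -1/y = (131/2)ln(1+x²) + C.


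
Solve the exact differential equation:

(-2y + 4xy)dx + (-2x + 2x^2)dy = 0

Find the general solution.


Check exactness: ∂M/∂y = -2 + 4x and ∂N/∂x = -2 + 4x; equal, so the equation is exact.
Integrate M with respect to x (treating y as constant): ∫M dx = -2xy + 2x^2y + h(y).
Differentiate w.r.t. y and set equal to N: all terms match, so h'(y) = 0 and h is a constant absorbed into C.
General solution: -2xy + 2x^2y = C.


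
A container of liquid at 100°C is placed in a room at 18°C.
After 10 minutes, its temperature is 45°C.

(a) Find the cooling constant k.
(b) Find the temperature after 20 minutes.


Newton's law: T(t) = T_a + (T₀ - T_a)e^(-kt).
(a) Use T(10) = 45: (45 - 18)/(100 - 18) = e^(-k·10), so k = -ln(0.329)/10 ≈ 0.1111.
(b) Apply k to t = 20: T(20) = 18 + (82)e^(-2.222) ≈ 26.9°C.


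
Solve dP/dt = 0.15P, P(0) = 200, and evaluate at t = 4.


The ODE dP/dt = 0.15P has solution P(t) = P(0)e^(0.15t).
Substitute P(0) = 200 and t = 4: P(4) = 200 e^(0.60) ≈ 364.


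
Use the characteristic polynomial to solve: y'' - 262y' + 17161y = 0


Characteristic equation: r² - 262r + 17161 = 0, i.e. (r - 131)² = 0.
Repeated root r = 131; include an x factor for the second linearly independent solution.
General solution: y = (C₁ + C₂x)e^(131x).


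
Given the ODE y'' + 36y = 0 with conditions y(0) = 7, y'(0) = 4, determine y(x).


Characteristic roots of r² + 36 = 0 are ±6i, so y = C₁cos(6x) + C₂sin(6x).
Apply y(0) = 7: C₁ = 7. Differentiate and apply y'(0) = 4: 6·C₂ = 4, so C₂ = 2/3.
Particular solution: y = 7cos(6x) + (2/3)sin(6x).


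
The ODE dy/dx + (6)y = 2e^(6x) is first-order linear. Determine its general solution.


P(x) = 6 ⇒ μ = e^(6x).
(μ y)' = 2e^(12x) ⇒ μ y = (2/12)e^(12x) + C.
Divide by μ: y = (1/6)e^(6x) + Ce^(-6x).


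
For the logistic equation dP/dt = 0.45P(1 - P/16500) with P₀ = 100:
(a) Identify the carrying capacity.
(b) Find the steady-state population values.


Logistic ODE dP/dt = 0.45P(1 - P/16500) has equilibria where dP/dt = 0, i.e. P = 0 or P = 16500.
The coefficient (1 - P/K) = 0 when P = K, identifying K = 16500 as the carrying capacity.
(a) K = 16500; (b) equilibria P = 0 and P = 16500.


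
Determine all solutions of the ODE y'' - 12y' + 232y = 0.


Characteristic equation: r² - 12r + 232 = 0.
Discriminant is negative; roots r = 6 ± 14i (complex conjugate pair).
General solution uses e^(α x)(C₁ cos(β x) + C₂ sin(β x)): y = e^(6x)(C₁cos(14x) + C₂sin(14x)).


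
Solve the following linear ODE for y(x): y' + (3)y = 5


P(x) = 3, Q(x) = 5; integrating factor μ = e^(3x).
(μ y)' = 5e^(3x) ⇒ μ y = (5/3)e^(3x) + C.
Divide by μ: y = 5/3 + Ce^(-3x).


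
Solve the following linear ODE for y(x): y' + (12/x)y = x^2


P(x) = 12/x ⇒ μ = x^12.
(x^12 y)' = x^14 ⇒ x^12 y = x^15/(15) + C.
Solve for y: y = (1/15)x^3 + C/x^12.


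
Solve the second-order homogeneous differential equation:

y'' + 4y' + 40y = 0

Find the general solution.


Characteristic equation: r² + 4r + 40 = 0.
Discriminant is negative; roots r = -2 ± 6i (complex conjugate pair).
General solution uses e^(α x)(C₁ cos(β x) + C₂ sin(β x)): y = e^(-2x)(C₁cos(6x) + C₂sin(6x)).


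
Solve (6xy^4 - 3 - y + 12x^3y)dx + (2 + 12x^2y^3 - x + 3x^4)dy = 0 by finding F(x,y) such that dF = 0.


Check exactness: ∂M/∂y = 24xy^3 - 1 + 12x^3 and ∂N/∂x = 24xy^3 - 1 + 12x^3; equal, so the equation is exact.
Integrate M with respect to x (treating y as constant): ∫M dx = 3x^2y^4 - 3x - xy + 3x^4y + h(y).
Differentiate w.r.t. y and set equal to N: the x-dependent terms already match, leaving h'(y) = 2. Integrate: h(y) = 2y.
So F(x,y) = 2y + 3x^2y^4 - 3x - xy + 3x^4y.
General solution: 2y + 3x^2y^4 - 3x - xy + 3x^4y = C.


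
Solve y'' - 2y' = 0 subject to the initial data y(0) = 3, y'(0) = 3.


Characteristic roots of r² - 2r = 0 are 2, 0.
General solution y = c₁ e^(2x) + c₂.
Apply y(0) = 3: c₁ + c₂ = 3. Apply y'(0) = 3: 2 c₁ + 0 c₂ = 3.
Solve: c₁ = 3/2, c₂ = 3/2.
Particular solution: y = (3/2)e^(2x) + 3/2.


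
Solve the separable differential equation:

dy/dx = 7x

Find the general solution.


Integrate both sides with respect to x: y = ∫ 7x dx = (7/2)x^2 + C.


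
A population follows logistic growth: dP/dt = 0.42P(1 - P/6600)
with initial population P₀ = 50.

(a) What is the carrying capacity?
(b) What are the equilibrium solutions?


Logistic ODE dP/dt = 0.42P(1 - P/6600) has equilibria where dP/dt = 0, i.e. P = 0 or P = 6600.
The coefficient (1 - P/K) = 0 when P = K, identifying K = 6600 as the carrying capacity.
(a) K = 6600; (b) equilibria P = 0 and P = 6600.


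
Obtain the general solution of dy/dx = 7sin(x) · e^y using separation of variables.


Separate: e^(-y) dy = 7sin(x) dx.
Integrate: -e^(-y) = -7cos(x) + C₀.
Rearrange: e^(-y) = 7cos(x) + C.


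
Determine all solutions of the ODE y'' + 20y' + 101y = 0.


Characteristic equation: r² + 20r + 101 = 0.
Discriminant is negative; roots r = -10 ± 1i (complex conjugate pair).
General solution uses e^(α x)(C₁ cos(β x) + C₂ sin(β x)): y = e^(-10x)(C₁cos(x) + C₂sin(x)).


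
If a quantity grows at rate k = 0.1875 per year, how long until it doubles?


Exponential growth: P(t) = P₀ e^(0.1875t). Set P(t)/P₀ = 2: e^(0.1875t) = 2.
Solve: t = ln(2)/0.1875 ≈ 3.70 years.


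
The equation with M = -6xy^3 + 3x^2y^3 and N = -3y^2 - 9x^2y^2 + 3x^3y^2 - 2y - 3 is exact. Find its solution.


Check exactness: ∂M/∂y = -18xy^2 + 9x^2y^2 and ∂N/∂x = -18xy^2 + 9x^2y^2; equal, so the equation is exact.
Integrate M with respect to x (treating y as constant): ∫M dx = -3x^2y^3 + x^3y^3 + h(y).
Differentiate w.r.t. y and set equal to N: the x-dependent terms already match, leaving h'(y) = -3y^2 - 2y - 3. Integrate: h(y) = -y^3 - y^2 - 3y.
So F(x,y) = -y^3 - 3x^2y^3 + x^3y^3 - y^2 - 3y.
General solution: -y^3 - 3x^2y^3 + x^3y^3 - y^2 - 3y = C.


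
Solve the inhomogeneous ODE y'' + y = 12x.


Homogeneous: r² + 1 = 0 ⇒ r = ±1i, y_h = C₁cos(x) + C₂sin(x).
Polynomial forcing; try y_p = Ax + B. Then y_p'' + 1 y_p = 1(Ax + B) = 12x, so B = 0 and A = 12.
General solution: y = C₁cos(x) + C₂sin(x) + 12x.


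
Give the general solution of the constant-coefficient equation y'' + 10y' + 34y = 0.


Characteristic equation: r² + 10r + 34 = 0.
Discriminant is negative; roots r = -5 ± 3i (complex conjugate pair).
General solution uses e^(α x)(C₁ cos(β x) + C₂ sin(β x)): y = e^(-5x)(C₁cos(3x) + C₂sin(3x)).


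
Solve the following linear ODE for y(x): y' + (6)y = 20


P(x) = 6, Q(x) = 20; integrating factor μ = e^(6x).
(μ y)' = 20e^(6x) ⇒ μ y = (10/3)e^(6x) + C.
Divide by μ: y = 10/3 + Ce^(-6x).


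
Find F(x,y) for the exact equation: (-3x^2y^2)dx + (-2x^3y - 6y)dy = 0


Check exactness: ∂M/∂y = -6x^2y and ∂N/∂x = -6x^2y; equal, so the equation is exact.
Integrate M with respect to x (treating y as constant): ∫M dx = -x^3y^2 + h(y).
Differentiate w.r.t. y and set equal to N: the x-dependent terms already match, leaving h'(y) = -6y. Integrate: h(y) = -3y^2.
So F(x,y) = -x^3y^2 - 3y^2.
General solution: -x^3y^2 - 3y^2 = C.


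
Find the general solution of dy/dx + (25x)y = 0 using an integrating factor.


P(x) = 25x ⇒ μ = e^((25/2)x²).
Q(x) = 0 so μ y is constant: y = Ce^(-(25/2)x²).


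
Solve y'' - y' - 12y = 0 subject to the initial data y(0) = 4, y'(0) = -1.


Characteristic roots of r² - r - 12 = 0 are 4, -3.
General solution y = c₁ e^(4x) + c₂ e^(-3x).
Apply y(0) = 4: c₁ + c₂ = 4. Apply y'(0) = -1: 4 c₁ - 3 c₂ = -1.
Solve: c₁ = 11/7, c₂ = 17/7.
Particular solution: y = (11/7)e^(4x) + (17/7)e^(-3x).


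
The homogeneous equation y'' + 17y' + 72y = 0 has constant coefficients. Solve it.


Characteristic equation: r² + 17r + 72 = 0.
Factor: (r + 9)(r + 8) = 0 ⇒ r = -9, -8 (distinct real).
General solution: y = C₁e^(-9x) + C₂e^(-8x).


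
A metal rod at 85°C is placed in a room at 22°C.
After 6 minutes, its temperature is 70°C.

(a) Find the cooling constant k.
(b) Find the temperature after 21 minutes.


Newton's law: T(t) = T_a + (T₀ - T_a)e^(-kt).
(a) Use T(6) = 70: (70 - 22)/(85 - 22) = e^(-k·6), so k = -ln(0.762)/6 ≈ 0.0453.
(b) Apply k to t = 21: T(21) = 22 + (63)e^(-0.952) ≈ 46.3°C.


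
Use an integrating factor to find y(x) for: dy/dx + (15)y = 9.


P(x) = 15, Q(x) = 9; integrating factor μ = e^(15x).
(μ y)' = 9e^(15x) ⇒ μ y = (3/5)e^(15x) + C.
Divide by μ: y = 3/5 + Ce^(-15x).


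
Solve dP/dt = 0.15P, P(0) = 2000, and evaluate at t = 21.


The ODE dP/dt = 0.15P has solution P(t) = P(0)e^(0.15t).
Substitute P(0) = 2000 and t = 21: P(21) = 2000 e^(3.15) ≈ 46672.


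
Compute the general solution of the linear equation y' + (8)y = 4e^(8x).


P(x) = 8 ⇒ μ = e^(8x).
(μ y)' = 4e^(16x) ⇒ μ y = (4/16)e^(16x) + C.
Divide by μ: y = (1/4)e^(8x) + Ce^(-8x).


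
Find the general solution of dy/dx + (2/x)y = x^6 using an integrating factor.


P(x) = 2/x ⇒ μ = x^2.
(x^2 y)' = x^8 ⇒ x^2 y = x^9/(9) + C.
Solve for y: y = (1/9)x^7 + C/x^2.


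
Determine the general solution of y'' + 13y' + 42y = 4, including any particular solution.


Characteristic roots of r² + 13r + 42 = 0 are -6, -7.
y_h = C₁e^(-6x) + C₂e^(-7x).
Constant forcing; try y_p = A. Then 42A = 4 ⇒ A = 2/21.
General solution: y = C₁e^(-6x) + C₂e^(-7x) + 2/21.


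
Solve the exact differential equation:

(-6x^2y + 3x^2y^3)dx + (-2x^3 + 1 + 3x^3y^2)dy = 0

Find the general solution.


Check exactness: ∂M/∂y = -6x^2 + 9x^2y^2 and ∂N/∂x = -6x^2 + 9x^2y^2; equal, so the equation is exact.
Integrate M with respect to x (treating y as constant): ∫M dx = -2x^3y + x^3y^3 + h(y).
Differentiate w.r.t. y and set equal to N: the x-dependent terms already match, leaving h'(y) = 1. Integrate: h(y) = y.
So F(x,y) = -2x^3y + y + x^3y^3.
General solution: -2x^3y + y + x^3y^3 = C.


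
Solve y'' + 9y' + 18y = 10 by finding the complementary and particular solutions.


Characteristic roots of r² + 9r + 18 = 0 are -3, -6.
y_h = C₁e^(-3x) + C₂e^(-6x).
Constant forcing; try y_p = A. Then 18A = 10 ⇒ A = 5/9.
General solution: y = C₁e^(-3x) + C₂e^(-6x) + 5/9.


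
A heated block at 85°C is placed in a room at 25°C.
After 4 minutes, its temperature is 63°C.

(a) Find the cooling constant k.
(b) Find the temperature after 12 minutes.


Newton's law: T(t) = T_a + (T₀ - T_a)e^(-kt).
(a) Use T(4) = 63: (63 - 25)/(85 - 25) = e^(-k·4), so k = -ln(0.633)/4 ≈ 0.1142.
(b) Apply k to t = 12: T(12) = 25 + (60)e^(-1.370) ≈ 40.2°C.


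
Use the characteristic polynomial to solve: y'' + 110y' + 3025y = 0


Characteristic equation: r² + 110r + 3025 = 0, i.e. (r + 55)² = 0.
Repeated root r = -55; include an x factor for the second linearly independent solution.
General solution: y = (C₁ + C₂x)e^(-55x).


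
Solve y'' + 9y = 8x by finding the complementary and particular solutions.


Homogeneous: r² + 9 = 0 ⇒ r = ±3i, y_h = C₁cos(3x) + C₂sin(3x).
Polynomial forcing; try y_p = Ax + B. Then y_p'' + 9 y_p = 9(Ax + B) = 8x, so B = 0 and A = 8/9.
General solution: y = C₁cos(3x) + C₂sin(3x) + (8/9)x.


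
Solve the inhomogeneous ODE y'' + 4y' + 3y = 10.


Characteristic roots of r² + 4r + 3 = 0 are -1, -3.
y_h = C₁e^(-x) + C₂e^(-3x).
Constant forcing; try y_p = A. Then 3A = 10 ⇒ A = 10/3.
General solution: y = C₁e^(-x) + C₂e^(-3x) + 10/3.


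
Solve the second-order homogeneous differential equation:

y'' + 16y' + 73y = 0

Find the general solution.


Characteristic equation: r² + 16r + 73 = 0.
Discriminant is negative; roots r = -8 ± 3i (complex conjugate pair).
General solution uses e^(α x)(C₁ cos(β x) + C₂ sin(β x)): y = e^(-8x)(C₁cos(3x) + C₂sin(3x)).


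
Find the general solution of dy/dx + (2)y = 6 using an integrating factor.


P(x) = 2, Q(x) = 6; integrating factor μ = e^(2x).
(μ y)' = 6e^(2x) ⇒ μ y = 3e^(2x) + C.
Divide by μ: y = 3 + Ce^(-2x).


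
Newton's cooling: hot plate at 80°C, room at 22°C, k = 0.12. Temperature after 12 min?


Newton's law: dT/dt = -k(T - T_a) has solution T(t) = T_a + (T₀ - T_a)e^(-kt).
Plug in T_a = 22, T₀ = 80, k = 0.12, t = 12: T(12) = 22 + (58)e^(-1.44) ≈ 35.7°C.


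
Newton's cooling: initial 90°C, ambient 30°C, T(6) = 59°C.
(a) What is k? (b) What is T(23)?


Newton's law: T(t) = T_a + (T₀ - T_a)e^(-kt).
(a) Use T(6) = 59: (59 - 30)/(90 - 30) = e^(-k·6), so k = -ln(0.483)/6 ≈ 0.1212.
(b) Apply k to t = 23: T(23) = 30 + (60)e^(-2.787) ≈ 33.7°C.


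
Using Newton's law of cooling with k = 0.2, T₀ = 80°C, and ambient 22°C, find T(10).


Newton's law: dT/dt = -k(T - T_a) has solution T(t) = T_a + (T₀ - T_a)e^(-kt).
Plug in T_a = 22, T₀ = 80, k = 0.2, t = 10: T(10) = 22 + (58)e^(-2.00) ≈ 29.8°C.


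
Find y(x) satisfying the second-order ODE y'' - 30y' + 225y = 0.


Characteristic equation: r² - 30r + 225 = 0, i.e. (r - 15)² = 0.
Repeated root r = 15; include an x factor for the second linearly independent solution.
General solution: y = (C₁ + C₂x)e^(15x).


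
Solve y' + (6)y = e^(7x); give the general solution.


P(x) = 6 ⇒ μ = e^(6x).
(μ y)' = e^(13x) ⇒ μ y = e^(13x)/13 + C.
Divide by μ: y = (1/13)e^(7x) + Ce^(-6x).


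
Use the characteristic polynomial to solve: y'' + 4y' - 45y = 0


Characteristic equation: r² + 4r - 45 = 0.
Factor: (r - 5)(r + 9) = 0 ⇒ r = 5, -9 (distinct real).
General solution: y = C₁e^(5x) + C₂e^(-9x).


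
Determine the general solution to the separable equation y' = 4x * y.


Separate variables: dy/y = 4x dx.
Integrate: ln|y| = 2x^2 + C₀.
Exponentiate: y = Ce^(2x^2).


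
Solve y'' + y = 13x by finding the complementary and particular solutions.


Homogeneous: r² + 1 = 0 ⇒ r = ±1i, y_h = C₁cos(x) + C₂sin(x).
Polynomial forcing; try y_p = Ax + B. Then y_p'' + 1 y_p = 1(Ax + B) = 13x, so B = 0 and A = 13.
General solution: y = C₁cos(x) + C₂sin(x) + 13x.


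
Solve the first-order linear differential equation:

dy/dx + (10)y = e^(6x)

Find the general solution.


P(x) = 10 ⇒ μ = e^(10x).
(μ y)' = e^(16x) ⇒ μ y = e^(16x)/16 + C.
Divide by μ: y = (1/16)e^(6x) + Ce^(-10x).


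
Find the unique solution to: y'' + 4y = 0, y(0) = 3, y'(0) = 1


Characteristic roots of r² + 4 = 0 are ±2i, so y = C₁cos(2x) + C₂sin(2x).
Apply y(0) = 3: C₁ = 3. Differentiate and apply y'(0) = 1: 2·C₂ = 1, so C₂ = 1/2.
Particular solution: y = 3cos(2x) + (1/2)sin(2x).


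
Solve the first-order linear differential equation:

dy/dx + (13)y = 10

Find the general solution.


P(x) = 13, Q(x) = 10; integrating factor μ = e^(13x).
(μ y)' = 10e^(13x) ⇒ μ y = (10/13)e^(13x) + C.
Divide by μ: y = 10/13 + Ce^(-13x).


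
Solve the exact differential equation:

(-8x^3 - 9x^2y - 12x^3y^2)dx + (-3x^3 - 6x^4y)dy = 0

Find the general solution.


Check exactness: ∂M/∂y = -9x^2 - 24x^3y and ∂N/∂x = -9x^2 - 24x^3y; equal, so the equation is exact.
Integrate M with respect to x (treating y as constant): ∫M dx = -2x^4 - 3x^3y - 3x^4y^2 + h(y).
Differentiate w.r.t. y and set equal to N: all terms match, so h'(y) = 0 and h is a constant absorbed into C.
General solution: -2x^4 - 3x^3y - 3x^4y^2 = C.


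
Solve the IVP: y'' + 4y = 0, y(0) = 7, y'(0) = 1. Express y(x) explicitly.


Characteristic roots of r² + 4 = 0 are ±2i, so y = C₁cos(2x) + C₂sin(2x).
Apply y(0) = 7: C₁ = 7. Differentiate and apply y'(0) = 1: 2·C₂ = 1, so C₂ = 1/2.
Particular solution: y = 7cos(2x) + (1/2)sin(2x).


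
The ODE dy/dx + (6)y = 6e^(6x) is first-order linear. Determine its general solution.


P(x) = 6 ⇒ μ = e^(6x).
(μ y)' = 6e^(12x) ⇒ μ y = (6/12)e^(12x) + C.
Divide by μ: y = (1/2)e^(6x) + Ce^(-6x).


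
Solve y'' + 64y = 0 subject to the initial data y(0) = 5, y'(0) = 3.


Characteristic roots of r² + 64 = 0 are ±8i, so y = C₁cos(8x) + C₂sin(8x).
Apply y(0) = 5: C₁ = 5. Differentiate and apply y'(0) = 3: 8·C₂ = 3, so C₂ = 3/8.
Particular solution: y = 5cos(8x) + (3/8)sin(8x).


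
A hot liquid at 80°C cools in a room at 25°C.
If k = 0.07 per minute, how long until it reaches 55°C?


From T(t) = T_a + (T₀ - T_a)e^(-kt), set T(t) = 55:
(55 - 25) / (80 - 25) = e^(-0.07t), so t = -ln(0.545)/0.07 ≈ 8.7 minutes.


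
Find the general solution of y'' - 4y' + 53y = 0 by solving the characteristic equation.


Characteristic equation: r² - 4r + 53 = 0.
Discriminant is negative; roots r = 2 ± 7i (complex conjugate pair).
General solution uses e^(α x)(C₁ cos(β x) + C₂ sin(β x)): y = e^(2x)(C₁cos(7x) + C₂sin(7x)).


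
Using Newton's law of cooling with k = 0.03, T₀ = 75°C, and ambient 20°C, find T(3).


Newton's law: dT/dt = -k(T - T_a) has solution T(t) = T_a + (T₀ - T_a)e^(-kt).
Plug in T_a = 20, T₀ = 75, k = 0.03, t = 3: T(3) = 20 + (55)e^(-0.09) ≈ 70.3°C.


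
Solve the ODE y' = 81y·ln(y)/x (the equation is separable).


Separate: dy/[y ln(y)] = 81 dx/x.
Substitute u = ln(y): du/u = 81 dx/x.
Integrate: ln|ln(y)| = 81ln|x| + C₀, hence ln(y) = C·x^81.


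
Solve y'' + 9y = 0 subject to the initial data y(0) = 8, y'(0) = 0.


Characteristic roots of r² + 9 = 0 are ±3i, so y = C₁cos(3x) + C₂sin(3x).
Apply y(0) = 8: C₁ = 8. Differentiate and apply y'(0) = 0: 3·C₂ = 0, so C₂ = 0.
Particular solution: y = 8cos(3x).


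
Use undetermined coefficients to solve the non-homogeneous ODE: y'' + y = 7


Homogeneous part: r² + 1 = 0 ⇒ r = ±1i, so y_h = C₁cos(x) + C₂sin(x).
Try constant y_p = A; plug in: 1A = 7 ⇒ A = 7.
General solution: y = C₁cos(x) + C₂sin(x) + 7.


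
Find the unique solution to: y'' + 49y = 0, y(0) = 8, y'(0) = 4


Characteristic roots of r² + 49 = 0 are ±7i, so y = C₁cos(7x) + C₂sin(7x).
Apply y(0) = 8: C₁ = 8. Differentiate and apply y'(0) = 4: 7·C₂ = 4, so C₂ = 4/7.
Particular solution: y = 8cos(7x) + (4/7)sin(7x).


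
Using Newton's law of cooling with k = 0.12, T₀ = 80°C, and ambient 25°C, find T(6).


Newton's law: dT/dt = -k(T - T_a) has solution T(t) = T_a + (T₀ - T_a)e^(-kt).
Plug in T_a = 25, T₀ = 80, k = 0.12, t = 6: T(6) = 25 + (55)e^(-0.72) ≈ 51.8°C.


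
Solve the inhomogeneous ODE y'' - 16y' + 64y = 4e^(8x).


Characteristic polynomial (r - 8)² = 0; repeated root r = 8.
y_h = (C₁ + C₂x)e^(8x). Forcing matches the repeated root (resonance), so try y_p = Ax² e^(8x).
Substitute and solve for A: 2A = 4, so A = 2.
General solution: y = (C₁ + C₂x + 2x²)e^(8x).


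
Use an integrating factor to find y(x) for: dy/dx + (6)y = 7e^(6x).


P(x) = 6 ⇒ μ = e^(6x).
(μ y)' = 7e^(12x) ⇒ μ y = (7/12)e^(12x) + C.
Divide by μ: y = (7/12)e^(6x) + Ce^(-6x).


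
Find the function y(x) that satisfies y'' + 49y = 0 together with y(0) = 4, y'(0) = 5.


Characteristic roots of r² + 49 = 0 are ±7i, so y = C₁cos(7x) + C₂sin(7x).
Apply y(0) = 4: C₁ = 4. Differentiate and apply y'(0) = 5: 7·C₂ = 5, so C₂ = 5/7.
Particular solution: y = 4cos(7x) + (5/7)sin(7x).


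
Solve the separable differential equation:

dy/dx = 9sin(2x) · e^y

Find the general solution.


Separate: e^(-y) dy = 9sin(2x) dx.
Integrate: -e^(-y) = -(9/2)cos(2x) + C₀.
Rearrange: e^(-y) = (9/2)cos(2x) + C.


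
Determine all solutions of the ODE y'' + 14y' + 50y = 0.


Characteristic equation: r² + 14r + 50 = 0.
Discriminant is negative; roots r = -7 ± 1i (complex conjugate pair).
General solution uses e^(α x)(C₁ cos(β x) + C₂ sin(β x)): y = e^(-7x)(C₁cos(x) + C₂sin(x)).


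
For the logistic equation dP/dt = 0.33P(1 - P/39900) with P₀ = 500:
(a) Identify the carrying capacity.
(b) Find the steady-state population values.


Logistic ODE dP/dt = 0.33P(1 - P/39900) has equilibria where dP/dt = 0, i.e. P = 0 or P = 39900.
The coefficient (1 - P/K) = 0 when P = K, identifying K = 39900 as the carrying capacity.
(a) K = 39900; (b) equilibria P = 0 and P = 39900.


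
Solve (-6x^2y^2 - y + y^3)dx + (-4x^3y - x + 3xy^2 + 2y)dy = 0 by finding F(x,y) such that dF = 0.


Check exactness: ∂M/∂y = -12x^2y - 1 + 3y^2 and ∂N/∂x = -12x^2y - 1 + 3y^2; equal, so the equation is exact.
Integrate M with respect to x (treating y as constant): ∫M dx = -2x^3y^2 - xy + xy^3 + h(y).
Differentiate w.r.t. y and set equal to N: the x-dependent terms already match, leaving h'(y) = 2y. Integrate: h(y) = y^2.
So F(x,y) = -2x^3y^2 - xy + xy^3 + y^2.
General solution: -2x^3y^2 - xy + xy^3 + y^2 = C.


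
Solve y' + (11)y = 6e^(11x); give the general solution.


P(x) = 11 ⇒ μ = e^(11x).
(μ y)' = 6e^(22x) ⇒ μ y = (6/22)e^(22x) + C.
Divide by μ: y = (3/11)e^(11x) + Ce^(-11x).


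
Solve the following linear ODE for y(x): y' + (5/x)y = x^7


P(x) = 5/x ⇒ μ = x^5.
(x^5 y)' = x^12 ⇒ x^5 y = x^13/(13) + C.
Solve for y: y = (1/13)x^8 + C/x^5.


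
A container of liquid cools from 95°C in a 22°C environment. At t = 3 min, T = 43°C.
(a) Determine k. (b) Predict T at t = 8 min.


Newton's law: T(t) = T_a + (T₀ - T_a)e^(-kt).
(a) Use T(3) = 43: (43 - 22)/(95 - 22) = e^(-k·3), so k = -ln(0.288)/3 ≈ 0.4153.
(b) Apply k to t = 8: T(8) = 22 + (73)e^(-3.322) ≈ 24.6°C.


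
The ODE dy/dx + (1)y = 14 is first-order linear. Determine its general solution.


P(x) = 1, Q(x) = 14; integrating factor μ = e^(x).
(μ y)' = 14e^(x) ⇒ μ y = 14e^(x) + C.
Divide by μ: y = 14 + Ce^(-x).


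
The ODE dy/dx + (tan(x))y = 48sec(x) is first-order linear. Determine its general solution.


P(x) = tan(x) ⇒ μ = e^(∫tan(x)dx) = sec(x).
(sec(x) y)' = 48sec²(x) ⇒ sec(x) y = 48tan(x) + C.
Multiply by cos(x): y = 48sin(x) + C·cos(x).


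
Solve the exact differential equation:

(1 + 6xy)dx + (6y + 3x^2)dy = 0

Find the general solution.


Check exactness: ∂M/∂y = 6x and ∂N/∂x = 6x; equal, so the equation is exact.
Integrate M with respect to x (treating y as constant): ∫M dx = x + 3x^2y + h(y).
Differentiate w.r.t. y and set equal to N: the x-dependent terms already match, leaving h'(y) = 6y. Integrate: h(y) = 3y^2.
So F(x,y) = x + 3y^2 + 3x^2y.
General solution: x + 3y^2 + 3x^2y = C.


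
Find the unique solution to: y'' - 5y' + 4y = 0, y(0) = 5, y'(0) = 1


Characteristic roots of r² - 5r + 4 = 0 are 4, 1.
General solution y = c₁ e^(4x) + c₂ e^(x).
Apply y(0) = 5: c₁ + c₂ = 5. Apply y'(0) = 1: 4 c₁ + 1 c₂ = 1.
Solve: c₁ = -4/3, c₂ = 19/3.
Particular solution: y = -(4/3)e^(4x) + (19/3)e^(x).


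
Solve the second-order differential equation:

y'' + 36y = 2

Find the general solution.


Homogeneous part: r² + 36 = 0 ⇒ r = ±6i, so y_h = C₁cos(6x) + C₂sin(6x).
Try constant y_p = A; plug in: 36A = 2 ⇒ A = 1/18.
General solution: y = C₁cos(6x) + C₂sin(6x) + 1/18.


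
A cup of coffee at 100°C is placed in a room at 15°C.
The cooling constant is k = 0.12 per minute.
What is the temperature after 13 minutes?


Newton's law: dT/dt = -k(T - T_a) has solution T(t) = T_a + (T₀ - T_a)e^(-kt).
Plug in T_a = 15, T₀ = 100, k = 0.12, t = 13: T(13) = 15 + (85)e^(-1.56) ≈ 32.9°C.


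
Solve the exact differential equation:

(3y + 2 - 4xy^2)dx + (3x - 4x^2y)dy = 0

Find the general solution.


Check exactness: ∂M/∂y = 3 - 8xy and ∂N/∂x = 3 - 8xy; equal, so the equation is exact.
Integrate M with respect to x (treating y as constant): ∫M dx = 3xy + 2x - 2x^2y^2 + h(y).
Differentiate w.r.t. y and set equal to N: all terms match, so h'(y) = 0 and h is a constant absorbed into C.
General solution: 3xy + 2x - 2x^2y^2 = C.


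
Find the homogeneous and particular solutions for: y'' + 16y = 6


Homogeneous part: r² + 16 = 0 ⇒ r = ±4i, so y_h = C₁cos(4x) + C₂sin(4x).
Try constant y_p = A; plug in: 16A = 6 ⇒ A = 3/8.
General solution: y = C₁cos(4x) + C₂sin(4x) + 3/8.


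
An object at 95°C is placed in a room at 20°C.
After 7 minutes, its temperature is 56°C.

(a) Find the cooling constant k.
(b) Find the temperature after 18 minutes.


Newton's law: T(t) = T_a + (T₀ - T_a)e^(-kt).
(a) Use T(7) = 56: (56 - 20)/(95 - 20) = e^(-k·7), so k = -ln(0.480)/7 ≈ 0.1049.
(b) Apply k to t = 18: T(18) = 20 + (75)e^(-1.887) ≈ 31.4°C.


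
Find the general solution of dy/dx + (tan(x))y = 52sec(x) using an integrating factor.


P(x) = tan(x) ⇒ μ = e^(∫tan(x)dx) = sec(x).
(sec(x) y)' = 52sec²(x) ⇒ sec(x) y = 52tan(x) + C.
Multiply by cos(x): y = 52sin(x) + C·cos(x).


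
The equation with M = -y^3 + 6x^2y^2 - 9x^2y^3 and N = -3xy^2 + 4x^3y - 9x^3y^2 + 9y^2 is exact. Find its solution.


Check exactness: ∂M/∂y = -3y^2 + 12x^2y - 27x^2y^2 and ∂N/∂x = -3y^2 + 12x^2y - 27x^2y^2; equal, so the equation is exact.
Integrate M with respect to x (treating y as constant): ∫M dx = -xy^3 + 2x^3y^2 - 3x^3y^3 + h(y).
Differentiate w.r.t. y and set equal to N: the x-dependent terms already match, leaving h'(y) = 9y^2. Integrate: h(y) = 3y^3.
So F(x,y) = -xy^3 + 2x^3y^2 - 3x^3y^3 + 3y^3.
General solution: -xy^3 + 2x^3y^2 - 3x^3y^3 + 3y^3 = C.


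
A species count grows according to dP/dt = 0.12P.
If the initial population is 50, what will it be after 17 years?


The ODE dP/dt = 0.12P has solution P(t) = P(0)e^(0.12t).
Substitute P(0) = 50 and t = 17: P(17) = 50 e^(2.04) ≈ 385.


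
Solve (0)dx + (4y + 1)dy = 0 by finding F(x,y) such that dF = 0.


Check exactness: ∂M/∂y = 0 and ∂N/∂x = 0; equal, so the equation is exact.
Integrate M with respect to x (treating y as constant): ∫M dx = 0 + h(y).
Differentiate w.r.t. y and set equal to N: the x-dependent terms already match, leaving h'(y) = 4y + 1. Integrate: h(y) = 2y^2 + y.
So F(x,y) = 2y^2 + y.
General solution: 2y^2 + y = C.


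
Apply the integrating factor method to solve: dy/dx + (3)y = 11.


P(x) = 3, Q(x) = 11; integrating factor μ = e^(3x).
(μ y)' = 11e^(3x) ⇒ μ y = (11/3)e^(3x) + C.
Divide by μ: y = 11/3 + Ce^(-3x).


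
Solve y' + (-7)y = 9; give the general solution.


P(x) = -7 ⇒ μ = e^(-7x).
(μ y)' = 9e^(-7x) ⇒ μ y = -(9/7)e^(-7x) + C.
Divide by μ: y = -9/7 + Ce^(7x).


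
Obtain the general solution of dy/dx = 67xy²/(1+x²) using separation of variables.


Separate: dy/y² = 67x/(1+x²) dx.
Integrate LHS: ∫ dy/y² = -1/y.
Integrate RHS via u = 1+x²: (67/2)ln(1+x²) + C.
Result: -1/y = (67/2)ln(1+x²) + C.


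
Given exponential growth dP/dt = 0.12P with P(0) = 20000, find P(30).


The ODE dP/dt = 0.12P has solution P(t) = P(0)e^(0.12t).
Substitute P(0) = 20000 and t = 30: P(30) = 20000 e^(3.60) ≈ 731965.
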